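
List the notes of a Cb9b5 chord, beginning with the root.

Cb, Eb, Gbb, Bbb, Db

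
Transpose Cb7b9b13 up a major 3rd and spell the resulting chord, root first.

Eb, G, Bb, Db, Fb, Cb

Transposed root: Cb → Eb (major 3rd up). So we spell Eb dominant seventh flat nine flat thirteen:
Root: Eb
Major 3rd (3rd): G
Perfect 5th (5th): Bb
Minor 7th (7th): Db
Minor 9th (9th): Fb
Minor 13th (13th): Cb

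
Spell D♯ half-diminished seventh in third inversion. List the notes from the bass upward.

C#  D#  F#  A

D♯ half-diminished seventh = D#–F#–A–C#; third inversion → seventh (C#) lowest.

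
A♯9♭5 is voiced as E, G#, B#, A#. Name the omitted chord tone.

C##

The full A♯9♭5 chord is A#, C##, E, G#, B#.
Comparing with the voicing, the major 3rd (3rd) — C## — is absent.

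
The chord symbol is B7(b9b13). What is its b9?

C

Root of B7(b9b13) = B. The 9th is a minor 9th: B up a minor 9th → C.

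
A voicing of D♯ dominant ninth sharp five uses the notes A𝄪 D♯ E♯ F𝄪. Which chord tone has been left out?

C♯

D♯ dominant ninth sharp five = D♯, F𝄪, A𝄪, C♯, E♯. The voicing lacks the 7th (minor 7th), C♯.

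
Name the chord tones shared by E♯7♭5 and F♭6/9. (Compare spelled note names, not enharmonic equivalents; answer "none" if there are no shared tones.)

none

E♯7♭5: E# G## B D#
F♭6/9: Fb Ab Cb Db Gb
Common to both → none.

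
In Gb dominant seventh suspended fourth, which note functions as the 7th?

F-flat

Root of Gb dominant seventh suspended fourth = G-flat. The 7th is a minor 7th: G-flat up a minor 7th → F-flat.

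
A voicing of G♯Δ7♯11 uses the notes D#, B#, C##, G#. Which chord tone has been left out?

G♯Δ7♯11 = G#, B#, D#, F##, C##. The voicing lacks the 7th (major 7th), F##.

F##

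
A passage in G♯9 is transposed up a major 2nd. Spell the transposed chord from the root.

A#  C##  E#  G#  B#

G# up a major 2nd → A#. New chord: A# dominant ninth.
A# — root
C## — major 3rd
E# — perfect 5th
G# — minor 7th
B# — major 9th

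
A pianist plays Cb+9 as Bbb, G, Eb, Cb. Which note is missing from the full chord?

Db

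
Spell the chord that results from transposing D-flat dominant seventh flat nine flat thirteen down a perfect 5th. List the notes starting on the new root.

A perfect 5th down from Db is Gb, so the new chord is Gb dominant seventh flat nine flat thirteen.
Gb — root
Bb — major 3rd
Db — perfect 5th
Fb — minor 7th
Abb — minor 9th
Ebb — minor 13th

Gb, Bb, Db, Fb, Abb, Ebb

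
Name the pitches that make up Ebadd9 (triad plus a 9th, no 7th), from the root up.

Eb, G, Bb, F

Root Eb, quality added-ninth:
root → Eb
3rd (major 3rd) → G
5th (perfect 5th) → Bb
9th (major 9th) → F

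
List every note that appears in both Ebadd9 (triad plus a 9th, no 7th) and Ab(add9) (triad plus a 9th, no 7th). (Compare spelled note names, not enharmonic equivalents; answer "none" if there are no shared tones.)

Ebadd9 = Eb, G, Bb, F.
Ab(add9) = Ab, C, Eb, Bb.
Shared: Eb, Bb.

Eb – Bb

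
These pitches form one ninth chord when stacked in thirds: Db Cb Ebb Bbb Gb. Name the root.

Arranged so that each adjacent pair is a third by letter name: Cb – Ebb – Gb – Bbb – Db.
The bottom of that stack, Cb, is the root (this is Cb minor ninth).

Cb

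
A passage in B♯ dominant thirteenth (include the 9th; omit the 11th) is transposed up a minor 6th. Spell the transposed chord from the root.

G#  B#  D#  F#  A#  E#

A minor 6th up from B# is G#, so the new chord is G# dominant thirteenth.
- root: G#
- major 3rd: B#
- perfect 5th: D#
- minor 7th: F#
- major 9th: A#
- major 13th: E#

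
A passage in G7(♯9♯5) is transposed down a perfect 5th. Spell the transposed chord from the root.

A perfect 5th down from G is C, so the new chord is C dominant seventh sharp nine sharp five.
Root: C
Major 3rd (3rd): E
Augmented 5th (5th): G#
Minor 7th (7th): Bb
Augmented 9th (9th): D#

C, E, G#, Bb, D#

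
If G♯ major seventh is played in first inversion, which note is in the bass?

G♯ major seventh in root position is G-sharp–B-sharp–D-sharp–F-double-sharp.
First inversion places the third in the bass, which is B-sharp.

B-sharp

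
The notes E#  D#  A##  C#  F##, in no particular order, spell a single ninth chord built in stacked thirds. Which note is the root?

Stacking in thirds gives D# – F## – A## – C# – E#, so D# is the root — D# dominant ninth sharp five.

D#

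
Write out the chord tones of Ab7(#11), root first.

Ab, C, Eb, Gb, D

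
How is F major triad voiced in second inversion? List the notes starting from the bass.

In root position, F major triad is F–A–C.
Second inversion puts the fifth (C) in the bass.

C, F, A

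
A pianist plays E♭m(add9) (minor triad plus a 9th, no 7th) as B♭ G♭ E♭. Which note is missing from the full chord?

The full E♭m(add9) chord is E♭, G♭, B♭, F.
Comparing with the voicing, the major 9th (9th) — F — is absent.

F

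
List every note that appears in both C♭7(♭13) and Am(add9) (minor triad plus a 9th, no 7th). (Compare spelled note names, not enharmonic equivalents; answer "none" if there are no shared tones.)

none

C♭7(♭13): Cb Eb Gb Bbb Abb
Am(add9): A C E B
Common to both → none.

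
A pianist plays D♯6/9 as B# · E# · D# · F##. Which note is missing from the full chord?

A#

The full D♯6/9 chord is D#, F##, A#, B#, E#.
Comparing with the voicing, the perfect 5th (5th) — A# — is absent.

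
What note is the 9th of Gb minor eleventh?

A-flat

Gb minor eleventh is built on G-flat; its 9th is a major 9th above the root.
A second above G uses the letter A, and the major 9th above G-flat is A-flat.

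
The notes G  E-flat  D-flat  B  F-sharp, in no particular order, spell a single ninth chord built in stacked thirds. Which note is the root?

E-flat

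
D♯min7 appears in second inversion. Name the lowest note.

D♯min7 in root position is D#–F#–A#–C#.
Second inversion places the fifth in the bass, which is A#.

A#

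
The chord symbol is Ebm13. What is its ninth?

Root of Ebm13 = Eb. The 9th is a major 9th: Eb up a major 9th → F.

F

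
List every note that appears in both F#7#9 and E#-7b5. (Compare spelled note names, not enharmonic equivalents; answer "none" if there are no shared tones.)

none

F#7#9 = F#, A#, C#, E, G##.
E#-7b5 = E#, G#, B, D#.
Shared: none.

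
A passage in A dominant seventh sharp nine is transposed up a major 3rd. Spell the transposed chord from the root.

C-sharp – E-sharp – G-sharp – B – D-double-sharp

A up a major 3rd → C-sharp. New chord: C-sharp dominant seventh sharp nine.
- root: C-sharp
- major 3rd: E-sharp
- perfect 5th: G-sharp
- minor 7th: B
- augmented 9th: D-double-sharp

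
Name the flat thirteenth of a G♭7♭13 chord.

E𝄫

G♭7♭13 is built on G♭; its 13th is a minor 13th above the root.
A sixth above G uses the letter E, and the minor 13th above G♭ is E𝄫.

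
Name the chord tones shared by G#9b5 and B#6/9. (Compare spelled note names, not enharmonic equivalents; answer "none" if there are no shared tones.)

B#

G#9b5 = G#, B#, D, F#, A#.
B#6/9 = B#, D##, F##, G##, C##.
Shared: B#.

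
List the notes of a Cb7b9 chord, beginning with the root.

Root C♭, quality dominant seventh flat nine:
C♭ — root
E♭ — major 3rd
G♭ — perfect 5th
B𝄫 — minor 7th
D𝄫 — minor 9th

C♭, E♭, G♭, B𝄫, D𝄫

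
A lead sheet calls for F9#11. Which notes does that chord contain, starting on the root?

F9#11: dominant ninth sharp eleven on F.
Root: F
Major 3rd (3rd): A
Perfect 5th (5th): C
Minor 7th (7th): E♭
Major 9th (9th): G
Augmented 11th (11th): B

F A C E♭ G B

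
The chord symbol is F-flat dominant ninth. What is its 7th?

E𝄫

Root of F-flat dominant ninth = F♭. The 7th is a minor 7th: F♭ up a minor 7th → E𝄫.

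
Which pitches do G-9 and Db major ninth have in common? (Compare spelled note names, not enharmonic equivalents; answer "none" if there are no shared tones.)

G-9: G Bb D F A
Db major ninth: Db F Ab C Eb
Common to both → F.

F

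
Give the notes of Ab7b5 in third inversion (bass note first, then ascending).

G♭ – A♭ – C – E𝄫

In root position, Ab7b5 is A♭–C–E𝄫–G♭.
Third inversion puts the seventh (G♭) in the bass.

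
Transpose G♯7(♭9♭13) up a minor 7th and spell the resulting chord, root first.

F#  A#  C#  E  G  D

A minor 7th up from G# is F#, so the new chord is F# dominant seventh flat nine flat thirteen.
root → F#
3rd (major 3rd) → A#
5th (perfect 5th) → C#
7th (minor 7th) → E
9th (minor 9th) → G
13th (minor 13th) → D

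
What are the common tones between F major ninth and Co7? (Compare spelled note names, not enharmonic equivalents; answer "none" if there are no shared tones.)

C

F major ninth = F, A, C, E, G.
Co7 = C, Eb, Gb, Bbb.
Shared: C.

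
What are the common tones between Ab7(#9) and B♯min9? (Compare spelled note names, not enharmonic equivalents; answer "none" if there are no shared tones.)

Ab7(#9): Ab C Eb Gb B
B♯min9: B# D# F## A# C##
Common to both → none.

none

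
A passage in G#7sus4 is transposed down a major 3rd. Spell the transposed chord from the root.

Transposed root: G# → E (major 3rd down). So we spell E dominant seventh suspended fourth:
- root: E
- perfect 4th: A
- perfect 5th: B
- minor 7th: D

E, A, B, D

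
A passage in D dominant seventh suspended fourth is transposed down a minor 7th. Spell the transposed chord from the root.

E, A, B, D

Transposed root: D → E (minor 7th down). So we spell E dominant seventh suspended fourth:
Root: E
Perfect 4th (4th): A
Perfect 5th (5th): B
Minor 7th (7th): D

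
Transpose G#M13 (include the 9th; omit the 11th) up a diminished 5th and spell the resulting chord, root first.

D F# A C# E B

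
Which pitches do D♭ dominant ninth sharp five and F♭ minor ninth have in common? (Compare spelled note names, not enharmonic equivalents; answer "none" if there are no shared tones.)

C♭

D♭ dominant ninth sharp five: D♭ F A C♭ E♭
F♭ minor ninth: F♭ A𝄫 C♭ E𝄫 G♭
Common to both → C♭.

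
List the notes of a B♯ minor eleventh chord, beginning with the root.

B♯ minor eleventh: minor eleventh on B-sharp.
Root: B-sharp
Minor 3rd (3rd): D-sharp
Perfect 5th (5th): F-double-sharp
Minor 7th (7th): A-sharp
Major 9th (9th): C-double-sharp
Perfect 11th (11th): E-sharp

B-sharp, D-sharp, F-double-sharp, A-sharp, C-double-sharp, E-sharp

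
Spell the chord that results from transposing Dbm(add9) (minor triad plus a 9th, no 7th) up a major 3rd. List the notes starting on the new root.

F, Ab, C, G

Transposed root: Db → F (major 3rd up). So we spell F minor added-ninth:
Root: F
Minor 3rd (3rd): Ab
Perfect 5th (5th): C
Major 9th (9th): G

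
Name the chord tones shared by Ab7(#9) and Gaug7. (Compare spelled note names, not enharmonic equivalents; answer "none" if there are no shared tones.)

B

Ab7(#9): A♭ C E♭ G♭ B
Gaug7: G B D♯ F
Common to both → B.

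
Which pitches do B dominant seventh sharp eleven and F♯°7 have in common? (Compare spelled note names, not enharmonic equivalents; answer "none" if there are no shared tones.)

B dominant seventh sharp eleven: B D♯ F♯ A E♯
F♯°7: F♯ A C E♭
Common to both → F♯, A.

F♯ A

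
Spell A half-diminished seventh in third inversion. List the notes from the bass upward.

G A C E-flat

A half-diminished seventh = A–C–E-flat–G; third inversion → seventh (G) lowest.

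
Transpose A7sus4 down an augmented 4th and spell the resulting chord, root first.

E♭  A♭  B♭  D♭

A down an augmented 4th → E♭. New chord: E♭ dominant seventh suspended fourth.
E♭ — root
A♭ — perfect 4th
B♭ — perfect 5th
D♭ — minor 7th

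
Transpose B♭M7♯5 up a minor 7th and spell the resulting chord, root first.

A♭ C E G

B♭ up a minor 7th → A♭. New chord: A♭ augmented major seventh.
- root: A♭
- major 3rd: C
- augmented 5th: E
- major 7th: G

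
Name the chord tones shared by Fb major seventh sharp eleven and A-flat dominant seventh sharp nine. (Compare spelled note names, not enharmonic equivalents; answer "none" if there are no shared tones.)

Fb major seventh sharp eleven: F-flat A-flat C-flat E-flat B-flat
A-flat dominant seventh sharp nine: A-flat C E-flat G-flat B
Common to both → A-flat, E-flat.

A-flat, E-flat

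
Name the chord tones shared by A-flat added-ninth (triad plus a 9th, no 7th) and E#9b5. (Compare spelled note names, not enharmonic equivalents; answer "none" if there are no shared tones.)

A-flat added-ninth = Ab, C, Eb, Bb.
E#9b5 = E#, G##, B, D#, F##.
Shared: none.

none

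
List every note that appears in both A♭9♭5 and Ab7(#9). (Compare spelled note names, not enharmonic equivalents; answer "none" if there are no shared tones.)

A♭9♭5: Ab C Ebb Gb Bb
Ab7(#9): Ab C Eb Gb B
Common to both → Ab, C, Gb.

Ab – C – Gb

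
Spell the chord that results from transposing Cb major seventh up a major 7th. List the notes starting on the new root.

B-flat – D – F – A

Transposed root: C-flat → B-flat (major 7th up). So we spell B-flat major seventh:
- root: B-flat
- major 3rd: D
- perfect 5th: F
- major 7th: A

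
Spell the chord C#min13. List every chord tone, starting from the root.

C#min13 is a minor thirteenth built on C#.
Root: C#
Minor 3rd (3rd): E
Perfect 5th (5th): G#
Minor 7th (7th): B
Major 9th (9th): D#
Perfect 11th (11th): F#
Major 13th (13th): A#

C# E G# B D# F# A#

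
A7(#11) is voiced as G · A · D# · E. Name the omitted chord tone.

C#

A7(#11) = A, C#, E, G, D#. The voicing lacks the 3rd (major 3rd), C#.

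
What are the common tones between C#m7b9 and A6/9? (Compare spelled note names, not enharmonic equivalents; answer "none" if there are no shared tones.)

C#m7b9: C# E G# B D
A6/9: A C# E F# B
Common to both → C#, E, B.

C# – E – B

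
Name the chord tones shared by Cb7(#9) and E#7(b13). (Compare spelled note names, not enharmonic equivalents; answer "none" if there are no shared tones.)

none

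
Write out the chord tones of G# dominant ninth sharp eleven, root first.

G-sharp, B-sharp, D-sharp, F-sharp, A-sharp, C-double-sharp

Root G-sharp, quality dominant ninth sharp eleven:
Root: G-sharp
Major 3rd (3rd): B-sharp
Perfect 5th (5th): D-sharp
Minor 7th (7th): F-sharp
Major 9th (9th): A-sharp
Augmented 11th (11th): C-double-sharp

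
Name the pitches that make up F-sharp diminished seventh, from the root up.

F-sharp diminished seventh is a diminished seventh built on F-sharp.
F-sharp — root
A — minor 3rd
C — diminished 5th
E-flat — diminished 7th

F-sharp – A – C – E-flat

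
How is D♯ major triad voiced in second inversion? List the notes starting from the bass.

D♯ major triad = D-sharp–F-double-sharp–A-sharp; second inversion → fifth (A-sharp) lowest.

A-sharp, D-sharp, F-double-sharp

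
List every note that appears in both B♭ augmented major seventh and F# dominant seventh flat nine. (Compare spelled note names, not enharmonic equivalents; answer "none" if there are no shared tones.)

F-sharp

B♭ augmented major seventh = B-flat, D, F-sharp, A.
F# dominant seventh flat nine = F-sharp, A-sharp, C-sharp, E, G.
Shared: F-sharp.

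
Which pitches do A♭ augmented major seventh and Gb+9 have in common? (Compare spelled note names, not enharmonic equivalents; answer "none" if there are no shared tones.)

Ab

A♭ augmented major seventh = Ab, C, E, G.
Gb+9 = Gb, Bb, D, Fb, Ab.
Shared: Ab.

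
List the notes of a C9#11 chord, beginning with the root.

C – E – G – Bb – D – F#

C9#11 is a dominant ninth sharp eleven built on C.
Root: C
Major 3rd (3rd): E
Perfect 5th (5th): G
Minor 7th (7th): Bb
Major 9th (9th): D
Augmented 11th (11th): F#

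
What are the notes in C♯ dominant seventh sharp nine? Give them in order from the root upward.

Root C-sharp, quality dominant seventh sharp nine:
Root: C-sharp
Major 3rd (3rd): E-sharp
Perfect 5th (5th): G-sharp
Minor 7th (7th): B
Augmented 9th (9th): D-double-sharp

C-sharp, E-sharp, G-sharp, B, D-double-sharp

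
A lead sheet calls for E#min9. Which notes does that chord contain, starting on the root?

E♯, G♯, B♯, D♯, F𝄪

E#min9 is a minor ninth built on E♯.
Root: E♯
Minor 3rd (3rd): G♯
Perfect 5th (5th): B♯
Minor 7th (7th): D♯
Major 9th (9th): F𝄪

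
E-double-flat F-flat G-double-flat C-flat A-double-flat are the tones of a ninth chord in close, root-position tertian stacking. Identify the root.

F-flat

Arranged so that each adjacent pair is a third by letter name: F-flat – A-double-flat – C-flat – E-double-flat – G-double-flat.
The bottom of that stack, F-flat, is the root (this is F-flat minor seventh flat nine).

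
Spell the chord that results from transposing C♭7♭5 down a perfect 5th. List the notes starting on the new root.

Fb – Ab – Cbb – Ebb

A perfect 5th down from Cb is Fb, so the new chord is Fb dominant seventh flat five.
root → Fb
3rd (major 3rd) → Ab
5th (diminished 5th) → Cbb
7th (minor 7th) → Ebb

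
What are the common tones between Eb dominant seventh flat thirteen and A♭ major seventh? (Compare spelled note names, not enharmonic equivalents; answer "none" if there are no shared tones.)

E-flat G

Eb dominant seventh flat thirteen: E-flat G B-flat D-flat C-flat
A♭ major seventh: A-flat C E-flat G
Common to both → E-flat, G.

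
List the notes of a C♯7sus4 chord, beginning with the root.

C#, F#, G#, B

C♯7sus4: dominant seventh suspended fourth on C#.
root → C#
4th (perfect 4th) → F#
5th (perfect 5th) → G#
7th (minor 7th) → B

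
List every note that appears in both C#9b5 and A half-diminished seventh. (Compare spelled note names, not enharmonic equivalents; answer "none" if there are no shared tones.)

G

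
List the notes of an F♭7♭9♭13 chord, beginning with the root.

Root Fb, quality dominant seventh flat nine flat thirteen:
Root: Fb
Major 3rd (3rd): Ab
Perfect 5th (5th): Cb
Minor 7th (7th): Ebb
Minor 9th (9th): Gbb
Minor 13th (13th): Dbb

Fb  Ab  Cb  Ebb  Gbb  Dbb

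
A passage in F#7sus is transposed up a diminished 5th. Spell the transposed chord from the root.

C – F – G – B♭

A diminished 5th up from F♯ is C, so the new chord is C dominant seventh suspended fourth.
C — root
F — perfect 4th
G — perfect 5th
B♭ — minor 7th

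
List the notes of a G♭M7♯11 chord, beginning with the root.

Root G♭, quality major seventh sharp eleven:
- root: G♭
- major 3rd: B♭
- perfect 5th: D♭
- major 7th: F
- augmented 11th: C

G♭, B♭, D♭, F, C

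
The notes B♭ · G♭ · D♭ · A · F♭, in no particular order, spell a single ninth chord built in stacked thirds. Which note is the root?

G♭

Stacking in thirds gives G♭ – B♭ – D♭ – F♭ – A, so G♭ is the root — G♭ dominant seventh sharp nine.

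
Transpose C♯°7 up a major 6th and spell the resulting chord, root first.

Transposed root: C# → A# (major 6th up). So we spell A# diminished seventh:
Root: A#
Minor 3rd (3rd): C#
Diminished 5th (5th): E
Diminished 7th (7th): G

A# C# E G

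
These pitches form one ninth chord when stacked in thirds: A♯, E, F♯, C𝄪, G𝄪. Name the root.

F♯

Stacking in thirds gives F♯ – A♯ – C𝄪 – E – G𝄪, so F♯ is the root — F♯ dominant seventh sharp nine sharp five.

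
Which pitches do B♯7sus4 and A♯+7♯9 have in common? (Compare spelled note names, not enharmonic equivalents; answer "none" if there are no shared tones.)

B♯7sus4 = B#, E#, F##, A#.
A♯+7♯9 = A#, C##, E##, G#, B##.
Shared: A#.

A#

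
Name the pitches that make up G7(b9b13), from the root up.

G7(b9b13): dominant seventh flat nine flat thirteen on G.
- root: G
- major 3rd: B
- perfect 5th: D
- minor 7th: F
- minor 9th: Ab
- minor 13th: Eb

G  B  D  F  Ab  Eb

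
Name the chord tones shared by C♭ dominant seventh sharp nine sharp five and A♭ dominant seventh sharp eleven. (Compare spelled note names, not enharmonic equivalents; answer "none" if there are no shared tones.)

E-flat, D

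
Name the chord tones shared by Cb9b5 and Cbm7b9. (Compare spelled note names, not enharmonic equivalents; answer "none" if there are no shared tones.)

Cb9b5 = Cb, Eb, Gbb, Bbb, Db.
Cbm7b9 = Cb, Ebb, Gb, Bbb, Dbb.
Shared: Cb, Bbb.

Cb – Bbb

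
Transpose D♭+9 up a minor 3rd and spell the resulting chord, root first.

Transposed root: Db → Fb (minor 3rd up). So we spell Fb dominant ninth sharp five:
Fb — root
Ab — major 3rd
C — augmented 5th
Ebb — minor 7th
Gb — major 9th

Fb – Ab – C – Ebb – Gb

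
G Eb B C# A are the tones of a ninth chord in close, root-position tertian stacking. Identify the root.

Arranged so that each adjacent pair is a third by letter name: A – C# – Eb – G – B.
The bottom of that stack, A, is the root (this is A dominant ninth flat five).

A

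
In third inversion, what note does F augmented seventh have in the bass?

F augmented seventh in root position is F–A–C#–Eb.
Third inversion places the seventh in the bass, which is Eb.

Eb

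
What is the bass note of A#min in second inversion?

E♯

A#min in root position is A♯–C♯–E♯.
Second inversion places the fifth in the bass, which is E♯.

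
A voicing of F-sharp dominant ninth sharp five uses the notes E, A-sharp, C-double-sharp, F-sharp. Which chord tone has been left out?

F-sharp dominant ninth sharp five = F-sharp, A-sharp, C-double-sharp, E, G-sharp. The voicing lacks the 9th (major 9th), G-sharp.

G-sharp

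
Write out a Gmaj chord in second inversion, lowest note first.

Gmaj = G–B–D; second inversion → fifth (D) lowest.

D  G  B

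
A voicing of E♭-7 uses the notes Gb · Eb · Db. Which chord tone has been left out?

Bb

The full E♭-7 chord is Eb, Gb, Bb, Db.
Comparing with the voicing, the perfect 5th (5th) — Bb — is absent.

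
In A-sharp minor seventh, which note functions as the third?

C-sharp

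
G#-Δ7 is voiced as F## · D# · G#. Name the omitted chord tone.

G#-Δ7 = G#, B, D#, F##. The voicing lacks the 3rd (minor 3rd), B.

B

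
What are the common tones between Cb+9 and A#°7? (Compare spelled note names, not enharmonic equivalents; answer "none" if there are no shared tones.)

Cb+9: C♭ E♭ G B𝄫 D♭
A#°7: A♯ C♯ E G
Common to both → G.

G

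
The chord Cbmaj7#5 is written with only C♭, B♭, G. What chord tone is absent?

E♭

Cbmaj7#5 = C♭, E♭, G, B♭. The voicing lacks the 3rd (major 3rd), E♭.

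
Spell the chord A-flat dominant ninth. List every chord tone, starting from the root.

A♭ C E♭ G♭ B♭

A-flat dominant ninth: dominant ninth on A♭.
A♭ — root
C — major 3rd
E♭ — perfect 5th
G♭ — minor 7th
B♭ — major 9th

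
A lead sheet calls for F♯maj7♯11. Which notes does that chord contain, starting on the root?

F♯, A♯, C♯, E♯, B♯

F♯maj7♯11 is a major seventh sharp eleven built on F♯.
Root: F♯
Major 3rd (3rd): A♯
Perfect 5th (5th): C♯
Major 7th (7th): E♯
Augmented 11th (11th): B♯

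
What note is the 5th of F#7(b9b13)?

Root of F#7(b9b13) = F#. The 5th is a perfect 5th: F# up a perfect 5th → C#.

C#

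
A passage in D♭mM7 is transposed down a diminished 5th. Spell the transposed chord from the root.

Transposed root: D♭ → G (diminished 5th down). So we spell G minor-major seventh:
Root: G
Minor 3rd (3rd): B♭
Perfect 5th (5th): D
Major 7th (7th): F♯

G B♭ D F♯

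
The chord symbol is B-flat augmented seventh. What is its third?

D

B-flat augmented seventh is built on B-flat; its 3rd is a major 3rd above the root.
A third above B uses the letter D, and the major 3rd above B-flat is D.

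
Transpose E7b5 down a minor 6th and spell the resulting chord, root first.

G# B# D F#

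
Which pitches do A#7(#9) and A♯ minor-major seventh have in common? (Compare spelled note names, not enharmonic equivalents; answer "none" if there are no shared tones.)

A# E#

A#7(#9): A# C## E# G# B##
A♯ minor-major seventh: A# C# E# G##
Common to both → A#, E#.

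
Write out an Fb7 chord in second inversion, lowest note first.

Cb – Ebb – Fb – Ab

In root position, Fb7 is Fb–Ab–Cb–Ebb.
Second inversion puts the fifth (Cb) in the bass.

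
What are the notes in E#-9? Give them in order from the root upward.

Root E#, quality minor ninth:
E# — root
G# — minor 3rd
B# — perfect 5th
D# — minor 7th
F## — major 9th

E# G# B# D# F##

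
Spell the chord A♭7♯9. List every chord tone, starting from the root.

A♭7♯9 is a dominant seventh sharp nine built on Ab.
Ab — root
C — major 3rd
Eb — perfect 5th
Gb — minor 7th
B — augmented 9th

Ab  C  Eb  Gb  B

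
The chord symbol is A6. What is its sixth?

A6 is built on A; its 6th is a major 6th above the root.
A sixth above A uses the letter F, and the major 6th above A is F#.

F#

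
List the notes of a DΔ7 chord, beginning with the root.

D, F#, A, C#

DΔ7 is a major seventh built on D.
Root: D
Major 3rd (3rd): F#
Perfect 5th (5th): A
Major 7th (7th): C#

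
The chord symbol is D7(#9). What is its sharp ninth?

D7(#9) is built on D; its 9th is an augmented 9th above the root.
A second above D uses the letter E, and the augmented 9th above D is E#.

E#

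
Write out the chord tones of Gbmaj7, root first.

G♭, B♭, D♭, F

Root G♭, quality major seventh:
G♭ — root
B♭ — major 3rd
D♭ — perfect 5th
F — major 7th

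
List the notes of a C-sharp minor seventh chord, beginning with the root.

C#  E  G#  B

C-sharp minor seventh is a minor seventh built on C#.
- root: C#
- minor 3rd: E
- perfect 5th: G#
- minor 7th: B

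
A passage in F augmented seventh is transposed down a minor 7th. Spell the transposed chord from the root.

F down a minor 7th → G. New chord: G augmented seventh.
Root: G
Major 3rd (3rd): B
Augmented 5th (5th): D#
Minor 7th (7th): F

G B D# F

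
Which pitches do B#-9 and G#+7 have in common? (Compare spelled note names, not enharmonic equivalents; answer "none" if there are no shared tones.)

B♯

B#-9: B♯ D♯ F𝄪 A♯ C𝄪
G#+7: G♯ B♯ D𝄪 F♯
Common to both → B♯.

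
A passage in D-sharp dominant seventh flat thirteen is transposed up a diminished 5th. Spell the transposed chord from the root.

Transposed root: D# → A (diminished 5th up). So we spell A dominant seventh flat thirteen:
Root: A
Major 3rd (3rd): C#
Perfect 5th (5th): E
Minor 7th (7th): G
Minor 13th (13th): F

A  C#  E  G  F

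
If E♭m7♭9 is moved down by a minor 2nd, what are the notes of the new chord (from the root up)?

Transposed root: E♭ → D (minor 2nd down). So we spell D minor seventh flat nine:
D — root
F — minor 3rd
A — perfect 5th
C — minor 7th
E♭ — minor 9th

D  F  A  C  E♭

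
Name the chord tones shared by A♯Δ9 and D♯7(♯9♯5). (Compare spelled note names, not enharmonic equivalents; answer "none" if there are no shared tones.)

none

A♯Δ9: A♯ C𝄪 E♯ G𝄪 B♯
D♯7(♯9♯5): D♯ F𝄪 A𝄪 C♯ E𝄪
Common to both → none.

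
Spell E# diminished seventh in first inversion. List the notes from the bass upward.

G-sharp, B, D, E-sharp

In root position, E# diminished seventh is E-sharp–G-sharp–B–D.
First inversion puts the third (G-sharp) in the bass.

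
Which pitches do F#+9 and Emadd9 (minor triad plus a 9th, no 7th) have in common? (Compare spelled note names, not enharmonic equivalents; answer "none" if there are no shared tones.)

F#, E

F#+9: F# A# C## E G#
Emadd9: E G B F#
Common to both → F#, E.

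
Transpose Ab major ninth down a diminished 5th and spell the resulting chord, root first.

D – F♯ – A – C♯ – E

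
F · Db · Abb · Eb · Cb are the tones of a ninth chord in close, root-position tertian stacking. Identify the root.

Arranged so that each adjacent pair is a third by letter name: Db – F – Abb – Cb – Eb.
The bottom of that stack, Db, is the root (this is Db dominant ninth flat five).

Db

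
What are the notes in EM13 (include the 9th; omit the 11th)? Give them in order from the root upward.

Root E, quality major thirteenth:
root → E
3rd (major 3rd) → G#
5th (perfect 5th) → B
7th (major 7th) → D#
9th (major 9th) → F#
13th (major 13th) → C#

E – G# – B – D# – F# – C#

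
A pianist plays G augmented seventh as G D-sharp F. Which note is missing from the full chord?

The full G augmented seventh chord is G, B, D-sharp, F.
Comparing with the voicing, the major 3rd (3rd) — B — is absent.

B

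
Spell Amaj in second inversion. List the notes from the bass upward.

In root position, Amaj is A–C#–E.
Second inversion puts the fifth (E) in the bass.

E, A, C#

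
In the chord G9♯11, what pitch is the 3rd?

G9♯11 is built on G; its 3rd is a major 3rd above the root.
A third above G uses the letter B, and the major 3rd above G is B.

B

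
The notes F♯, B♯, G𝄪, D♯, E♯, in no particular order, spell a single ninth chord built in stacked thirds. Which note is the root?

E♯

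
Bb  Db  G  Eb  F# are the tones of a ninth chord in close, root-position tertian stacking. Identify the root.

Eb

Arranged so that each adjacent pair is a third by letter name: Eb – G – Bb – Db – F#.
The bottom of that stack, Eb, is the root (this is Eb dominant seventh sharp nine).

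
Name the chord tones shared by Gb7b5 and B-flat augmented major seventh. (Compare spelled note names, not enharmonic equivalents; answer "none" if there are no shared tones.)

Bb

Gb7b5: Gb Bb Dbb Fb
B-flat augmented major seventh: Bb D F# A
Common to both → Bb.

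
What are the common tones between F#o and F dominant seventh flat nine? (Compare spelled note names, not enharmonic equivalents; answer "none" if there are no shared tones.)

A  C

F#o = F#, A, C.
F dominant seventh flat nine = F, A, C, Eb, Gb.
Shared: A, C.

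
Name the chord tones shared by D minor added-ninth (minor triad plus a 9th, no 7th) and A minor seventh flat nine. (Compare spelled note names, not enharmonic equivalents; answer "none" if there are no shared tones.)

A – E

D minor added-ninth = D, F, A, E.
A minor seventh flat nine = A, C, E, G, B-flat.
Shared: A, E.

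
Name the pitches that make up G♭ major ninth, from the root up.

G-flat B-flat D-flat F A-flat

G♭ major ninth: major ninth on G-flat.
- root: G-flat
- major 3rd: B-flat
- perfect 5th: D-flat
- major 7th: F
- major 9th: A-flat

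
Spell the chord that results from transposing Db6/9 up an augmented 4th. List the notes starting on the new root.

Db up an augmented 4th → G. New chord: G six-nine.
G — root
B — major 3rd
D — perfect 5th
E — major 6th
A — major 9th

G, B, D, E, A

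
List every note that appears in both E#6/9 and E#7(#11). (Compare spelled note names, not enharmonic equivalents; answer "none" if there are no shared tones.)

E♯ – G𝄪 – B♯

E#6/9 = E♯, G𝄪, B♯, C𝄪, F𝄪.
E#7(#11) = E♯, G𝄪, B♯, D♯, A𝄪.
Shared: E♯, G𝄪, B♯.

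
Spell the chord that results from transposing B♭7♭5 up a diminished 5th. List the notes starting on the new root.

Bb up a diminished 5th → Fb. New chord: Fb dominant seventh flat five.
- root: Fb
- major 3rd: Ab
- diminished 5th: Cbb
- minor 7th: Ebb

Fb – Ab – Cbb – Ebb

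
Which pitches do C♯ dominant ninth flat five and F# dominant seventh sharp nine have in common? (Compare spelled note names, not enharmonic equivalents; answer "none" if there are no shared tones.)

C-sharp

C♯ dominant ninth flat five = C-sharp, E-sharp, G, B, D-sharp.
F# dominant seventh sharp nine = F-sharp, A-sharp, C-sharp, E, G-double-sharp.
Shared: C-sharp.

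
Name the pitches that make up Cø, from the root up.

C, E♭, G♭, B♭

Root C, quality half-diminished seventh:
C — root
E♭ — minor 3rd
G♭ — diminished 5th
B♭ — minor 7th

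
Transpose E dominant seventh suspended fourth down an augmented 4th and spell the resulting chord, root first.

B-flat – E-flat – F – A-flat

An augmented 4th down from E is B-flat, so the new chord is B-flat dominant seventh suspended fourth.
- root: B-flat
- perfect 4th: E-flat
- perfect 5th: F
- minor 7th: A-flat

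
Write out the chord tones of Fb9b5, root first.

Fb9b5 is a dominant ninth flat five built on Fb.
- root: Fb
- major 3rd: Ab
- diminished 5th: Cbb
- minor 7th: Ebb
- major 9th: Gb

Fb – Ab – Cbb – Ebb – Gb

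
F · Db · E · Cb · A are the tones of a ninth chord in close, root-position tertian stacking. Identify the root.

Db

Arranged so that each adjacent pair is a third by letter name: Db – F – A – Cb – E.
The bottom of that stack, Db, is the root (this is Db dominant seventh sharp nine sharp five).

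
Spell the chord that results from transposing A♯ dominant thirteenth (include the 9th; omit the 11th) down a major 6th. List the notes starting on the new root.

C-sharp – E-sharp – G-sharp – B – D-sharp – A-sharp

A major 6th down from A-sharp is C-sharp, so the new chord is C-sharp dominant thirteenth.
root → C-sharp
3rd (major 3rd) → E-sharp
5th (perfect 5th) → G-sharp
7th (minor 7th) → B
9th (major 9th) → D-sharp
13th (major 13th) → A-sharp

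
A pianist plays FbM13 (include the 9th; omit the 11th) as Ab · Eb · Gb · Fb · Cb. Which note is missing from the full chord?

Db

FbM13 = Fb, Ab, Cb, Eb, Gb, Db. The voicing lacks the 13th (major 13th), Db.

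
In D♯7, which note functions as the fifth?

A♯

D♯7 is built on D♯; its 5th is a perfect 5th above the root.
A fifth above D uses the letter A, and the perfect 5th above D♯ is A♯.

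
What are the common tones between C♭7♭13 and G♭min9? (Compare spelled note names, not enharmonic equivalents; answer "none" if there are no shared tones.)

Gb, Bbb

C♭7♭13 = Cb, Eb, Gb, Bbb, Abb.
G♭min9 = Gb, Bbb, Db, Fb, Ab.
Shared: Gb, Bbb.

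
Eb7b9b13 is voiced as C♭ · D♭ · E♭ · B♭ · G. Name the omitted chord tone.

F♭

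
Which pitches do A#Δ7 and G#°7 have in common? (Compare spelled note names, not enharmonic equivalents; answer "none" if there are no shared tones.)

none

A#Δ7 = A#, C##, E#, G##.
G#°7 = G#, B, D, F.
Shared: none.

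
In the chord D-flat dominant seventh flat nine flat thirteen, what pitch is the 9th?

Root of D-flat dominant seventh flat nine flat thirteen = Db. The 9th is a minor 9th: Db up a minor 9th → Ebb.

Ebb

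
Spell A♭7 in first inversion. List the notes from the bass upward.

C  Eb  Gb  Ab

In root position, A♭7 is Ab–C–Eb–Gb.
First inversion puts the third (C) in the bass.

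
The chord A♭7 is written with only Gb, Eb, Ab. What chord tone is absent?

A♭7 = Ab, C, Eb, Gb. The voicing lacks the 3rd (major 3rd), C.

C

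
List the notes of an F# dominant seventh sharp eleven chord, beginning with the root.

F#  A#  C#  E  B#

F# dominant seventh sharp eleven is a dominant seventh sharp eleven built on F#.
F# — root
A# — major 3rd
C# — perfect 5th
E — minor 7th
B# — augmented 11th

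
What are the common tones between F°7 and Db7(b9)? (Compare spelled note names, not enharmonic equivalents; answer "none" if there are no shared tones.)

F, Ab, Cb, Ebb

F°7: F Ab Cb Ebb
Db7(b9): Db F Ab Cb Ebb
Common to both → F, Ab, Cb, Ebb.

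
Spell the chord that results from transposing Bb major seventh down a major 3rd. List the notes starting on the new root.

Bb down a major 3rd → Gb. New chord: Gb major seventh.
root → Gb
3rd (major 3rd) → Bb
5th (perfect 5th) → Db
7th (major 7th) → F

Gb, Bb, Db, F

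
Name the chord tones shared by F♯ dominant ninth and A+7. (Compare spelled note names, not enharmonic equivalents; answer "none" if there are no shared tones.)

F♯ dominant ninth: F# A# C# E G#
A+7: A C# E# G
Common to both → C#.

C#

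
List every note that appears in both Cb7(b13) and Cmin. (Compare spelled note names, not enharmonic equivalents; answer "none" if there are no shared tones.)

E♭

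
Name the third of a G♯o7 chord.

B

Root of G♯o7 = G#. The 3rd is a minor 3rd: G# up a minor 3rd → B.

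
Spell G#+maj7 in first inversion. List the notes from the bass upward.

B♯, D𝄪, F𝄪, G♯

In root position, G#+maj7 is G♯–B♯–D𝄪–F𝄪.
First inversion puts the third (B♯) in the bass.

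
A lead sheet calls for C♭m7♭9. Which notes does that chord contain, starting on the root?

Cb  Ebb  Gb  Bbb  Dbb

C♭m7♭9 is a minor seventh flat nine built on Cb.
root → Cb
3rd (minor 3rd) → Ebb
5th (perfect 5th) → Gb
7th (minor 7th) → Bbb
9th (minor 9th) → Dbb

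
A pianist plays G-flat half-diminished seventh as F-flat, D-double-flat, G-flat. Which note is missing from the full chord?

B-double-flat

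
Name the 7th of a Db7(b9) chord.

Cb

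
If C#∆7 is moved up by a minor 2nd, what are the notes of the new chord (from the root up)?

Transposed root: C♯ → D (minor 2nd up). So we spell D major seventh:
root → D
3rd (major 3rd) → F♯
5th (perfect 5th) → A
7th (major 7th) → C♯

D – F♯ – A – C♯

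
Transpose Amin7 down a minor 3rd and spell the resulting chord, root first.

F♯, A, C♯, E

A down a minor 3rd → F♯. New chord: F♯ minor seventh.
root → F♯
3rd (minor 3rd) → A
5th (perfect 5th) → C♯
7th (minor 7th) → E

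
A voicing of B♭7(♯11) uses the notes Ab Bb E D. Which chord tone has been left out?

F

B♭7(♯11) = Bb, D, F, Ab, E. The voicing lacks the 5th (perfect 5th), F.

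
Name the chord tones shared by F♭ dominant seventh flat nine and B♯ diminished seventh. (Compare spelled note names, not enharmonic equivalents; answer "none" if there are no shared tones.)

none

F♭ dominant seventh flat nine: F-flat A-flat C-flat E-double-flat G-double-flat
B♯ diminished seventh: B-sharp D-sharp F-sharp A
Common to both → none.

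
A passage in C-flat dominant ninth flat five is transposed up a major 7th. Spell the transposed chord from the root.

Bb D Fb Ab C

Cb up a major 7th → Bb. New chord: Bb dominant ninth flat five.
Root: Bb
Major 3rd (3rd): D
Diminished 5th (5th): Fb
Minor 7th (7th): Ab
Major 9th (9th): C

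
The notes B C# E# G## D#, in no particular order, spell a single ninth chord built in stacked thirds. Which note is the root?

C#

Arranged so that each adjacent pair is a third by letter name: C# – E# – G## – B – D#.
The bottom of that stack, C#, is the root (this is C# dominant ninth sharp five).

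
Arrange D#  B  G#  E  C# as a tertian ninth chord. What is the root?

Stacking in thirds gives C# – E – G# – B – D#, so C# is the root — C# minor ninth.

C#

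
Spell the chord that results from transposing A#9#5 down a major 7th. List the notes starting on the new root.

Transposed root: A# → B (major 7th down). So we spell B dominant ninth sharp five:
- root: B
- major 3rd: D#
- augmented 5th: F##
- minor 7th: A
- major 9th: C#

B, D#, F##, A, C#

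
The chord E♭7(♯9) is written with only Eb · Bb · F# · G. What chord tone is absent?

E♭7(♯9) = Eb, G, Bb, Db, F#. The voicing lacks the 7th (minor 7th), Db.

Db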